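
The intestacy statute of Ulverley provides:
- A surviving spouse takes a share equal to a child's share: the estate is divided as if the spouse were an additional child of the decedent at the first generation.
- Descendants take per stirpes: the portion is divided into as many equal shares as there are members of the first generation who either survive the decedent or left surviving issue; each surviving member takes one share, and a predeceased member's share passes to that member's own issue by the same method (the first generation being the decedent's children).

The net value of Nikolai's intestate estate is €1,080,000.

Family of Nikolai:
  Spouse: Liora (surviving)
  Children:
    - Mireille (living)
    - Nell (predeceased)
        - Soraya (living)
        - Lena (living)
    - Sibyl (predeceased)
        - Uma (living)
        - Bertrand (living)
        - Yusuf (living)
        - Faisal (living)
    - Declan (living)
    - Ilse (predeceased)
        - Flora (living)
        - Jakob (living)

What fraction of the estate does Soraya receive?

The spouse counts as an additional share at the children's level, so there are 6 primary shares of €180,000. Liora takes one such share (€180,000).
The children's combined portion (€900,000) is divided into 5 shares of €180,000: Mireille and Declan each take €180,000; Nell's €180,000 share passes to Nell's issue; Sibyl's €180,000 share passes to Sibyl's issue; Ilse's €180,000 share passes to Ilse's issue.
Nell's share (€180,000) is divided into 2 shares of €90,000: Soraya and Lena each take €90,000.
Sibyl's share (€180,000) is divided into 4 shares of €45,000: Uma, Bertrand, Yusuf, and Faisal each take €45,000.
Ilse's share (€180,000) is divided into 2 shares of €90,000: Flora and Jakob each take €90,000.

Soraya receives 1/12 of the estate.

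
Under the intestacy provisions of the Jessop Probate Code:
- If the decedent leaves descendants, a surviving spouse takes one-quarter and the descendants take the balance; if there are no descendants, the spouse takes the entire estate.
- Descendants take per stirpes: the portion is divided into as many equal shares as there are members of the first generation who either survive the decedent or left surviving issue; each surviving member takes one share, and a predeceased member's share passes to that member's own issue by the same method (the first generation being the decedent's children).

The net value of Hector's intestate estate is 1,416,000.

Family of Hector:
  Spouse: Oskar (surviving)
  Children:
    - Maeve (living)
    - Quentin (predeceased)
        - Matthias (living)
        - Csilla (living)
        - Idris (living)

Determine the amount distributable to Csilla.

Csilla receives 177,000.

Oskar takes one-quarter of 1,416,000 = 354,000. The remaining 1,062,000 passes to the descendants.
The descendants' portion (1,062,000) is divided into 2 shares of 531,000: Maeve takes 531,000; Quentin's 531,000 share passes to Quentin's issue.
Quentin's share (531,000) is divided into 3 shares of 177,000: Matthias, Csilla, and Idris each take 177,000.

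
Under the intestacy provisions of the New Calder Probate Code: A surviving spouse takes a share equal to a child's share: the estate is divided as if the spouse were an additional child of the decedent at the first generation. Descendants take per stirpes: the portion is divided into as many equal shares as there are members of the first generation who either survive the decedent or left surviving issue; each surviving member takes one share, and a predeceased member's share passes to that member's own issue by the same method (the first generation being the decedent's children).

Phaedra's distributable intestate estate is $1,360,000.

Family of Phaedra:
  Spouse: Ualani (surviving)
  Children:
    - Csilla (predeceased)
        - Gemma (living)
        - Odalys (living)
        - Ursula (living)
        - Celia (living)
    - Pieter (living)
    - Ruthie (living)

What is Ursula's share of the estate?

Ursula receives $85,000.

The spouse counts as an additional share at the children's level, so there are 4 primary shares of $340,000. Ualani takes one such share ($340,000).
The children's combined portion ($1,020,000) is divided into 3 shares of $340,000: Pieter and Ruthie each take $340,000; Csilla's $340,000 share passes to Csilla's issue.
Csilla's share ($340,000) is divided into 4 shares of $85,000: Gemma, Odalys, Ursula, and Celia each take $85,000.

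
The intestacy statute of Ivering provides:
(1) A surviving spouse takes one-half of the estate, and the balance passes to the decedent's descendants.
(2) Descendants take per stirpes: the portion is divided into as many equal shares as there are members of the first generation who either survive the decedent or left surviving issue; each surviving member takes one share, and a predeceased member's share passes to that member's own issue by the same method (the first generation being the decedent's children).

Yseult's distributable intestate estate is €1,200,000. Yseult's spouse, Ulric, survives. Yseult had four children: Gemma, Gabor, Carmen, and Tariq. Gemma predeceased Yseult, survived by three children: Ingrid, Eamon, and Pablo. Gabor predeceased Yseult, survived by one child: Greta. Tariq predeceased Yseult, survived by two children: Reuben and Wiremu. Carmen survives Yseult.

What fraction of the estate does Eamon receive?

Eamon receives 1/24 of the estate.

Ulric takes one-half of €1,200,000 = €600,000. The remaining €600,000 passes to the descendants.
The descendants' portion (€600,000) is divided into 4 shares of €150,000: Carmen takes €150,000; Gemma's €150,000 share passes to Gemma's issue; Gabor's €150,000 share passes to Gabor's issue; Tariq's €150,000 share passes to Tariq's issue.
Gemma's share (€150,000) is divided into 3 shares of €50,000: Ingrid, Eamon, and Pablo each take €50,000.
Gabor's share (€150,000) passes entirely to Greta.
Tariq's share (€150,000) is divided into 2 shares of €75,000: Reuben and Wiremu each take €75,000.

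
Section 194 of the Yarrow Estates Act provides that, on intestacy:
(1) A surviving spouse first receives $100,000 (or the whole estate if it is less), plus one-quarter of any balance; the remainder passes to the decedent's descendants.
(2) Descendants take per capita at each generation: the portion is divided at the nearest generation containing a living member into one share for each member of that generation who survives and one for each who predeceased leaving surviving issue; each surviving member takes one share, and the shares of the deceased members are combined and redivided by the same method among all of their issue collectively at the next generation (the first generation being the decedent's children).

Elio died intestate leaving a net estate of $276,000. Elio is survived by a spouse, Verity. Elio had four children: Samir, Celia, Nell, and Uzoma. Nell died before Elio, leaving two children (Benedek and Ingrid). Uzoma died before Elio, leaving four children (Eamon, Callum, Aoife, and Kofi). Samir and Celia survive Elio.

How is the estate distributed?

Verity first takes $100,000, leaving a balance of $176,000. Verity then takes one-quarter of the balance ($44,000), for a total of $144,000. The remaining $132,000 passes to the descendants.
The descendants' portion ($132,000) is divided at the children's generation into 4 shares of $33,000. Samir and Celia each take $33,000. The 2 shares of the deceased (Nell and Uzoma) are combined into a pool of $66,000.
That pool ($66,000) is divided at the grandchildren's generation equally among Benedek, Ingrid, Eamon, Callum, Aoife, and Kofi: $11,000 each.

Verity: $144,000; Samir: $33,000; Celia: $33,000; Benedek: $11,000; Ingrid: $11,000; Eamon: $11,000; Callum: $11,000; Aoife: $11,000; Kofi: $11,000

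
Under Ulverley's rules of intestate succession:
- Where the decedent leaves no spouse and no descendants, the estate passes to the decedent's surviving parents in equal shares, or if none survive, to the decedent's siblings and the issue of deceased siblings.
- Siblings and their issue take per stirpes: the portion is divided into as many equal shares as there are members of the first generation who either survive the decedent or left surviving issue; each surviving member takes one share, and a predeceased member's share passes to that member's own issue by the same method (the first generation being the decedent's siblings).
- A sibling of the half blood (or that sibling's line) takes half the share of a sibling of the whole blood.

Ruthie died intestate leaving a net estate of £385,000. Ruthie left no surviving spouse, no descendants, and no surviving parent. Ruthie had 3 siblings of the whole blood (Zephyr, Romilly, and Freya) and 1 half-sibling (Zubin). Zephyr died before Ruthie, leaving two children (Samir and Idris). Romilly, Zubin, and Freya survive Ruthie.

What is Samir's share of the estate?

Samir receives £55,000.

The entire £385,000 passes to the siblings and their issue.
Counting each half-blood sibling's line as half a unit, there are 7/2 units in £385,000, so one unit is £110,000. Whole-blood lines (Zephyr, Romilly, and Freya) take £110,000 each; half-blood lines (Zubin) take £55,000 each.
Zephyr's share (£110,000) is divided into 2 shares of £55,000: Samir and Idris each take £55,000.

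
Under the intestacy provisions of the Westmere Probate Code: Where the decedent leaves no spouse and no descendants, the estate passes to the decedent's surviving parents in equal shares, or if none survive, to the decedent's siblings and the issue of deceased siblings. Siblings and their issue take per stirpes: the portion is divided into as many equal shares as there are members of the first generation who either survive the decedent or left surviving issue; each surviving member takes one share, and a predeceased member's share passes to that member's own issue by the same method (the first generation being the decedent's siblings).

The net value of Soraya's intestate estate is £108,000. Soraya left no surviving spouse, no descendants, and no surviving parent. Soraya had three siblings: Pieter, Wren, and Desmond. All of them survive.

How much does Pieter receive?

Pieter receives £36,000.

The entire £108,000 passes to the siblings and their issue.
That amount (£108,000) is divided into 3 shares of £36,000: Pieter, Wren, and Desmond each take £36,000.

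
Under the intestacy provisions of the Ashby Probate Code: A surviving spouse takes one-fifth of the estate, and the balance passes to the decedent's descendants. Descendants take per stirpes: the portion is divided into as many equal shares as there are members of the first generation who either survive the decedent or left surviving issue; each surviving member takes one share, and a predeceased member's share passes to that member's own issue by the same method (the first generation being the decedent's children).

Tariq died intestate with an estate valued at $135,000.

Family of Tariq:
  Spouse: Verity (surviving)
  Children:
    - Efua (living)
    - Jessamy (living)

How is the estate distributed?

Verity takes one-fifth of $135,000 = $27,000. The remaining $108,000 passes to the descendants.
The descendants' portion ($108,000) is divided into 2 shares of $54,000: Efua and Jessamy each take $54,000.

Verity: $27,000; Efua: $54,000; Jessamy: $54,000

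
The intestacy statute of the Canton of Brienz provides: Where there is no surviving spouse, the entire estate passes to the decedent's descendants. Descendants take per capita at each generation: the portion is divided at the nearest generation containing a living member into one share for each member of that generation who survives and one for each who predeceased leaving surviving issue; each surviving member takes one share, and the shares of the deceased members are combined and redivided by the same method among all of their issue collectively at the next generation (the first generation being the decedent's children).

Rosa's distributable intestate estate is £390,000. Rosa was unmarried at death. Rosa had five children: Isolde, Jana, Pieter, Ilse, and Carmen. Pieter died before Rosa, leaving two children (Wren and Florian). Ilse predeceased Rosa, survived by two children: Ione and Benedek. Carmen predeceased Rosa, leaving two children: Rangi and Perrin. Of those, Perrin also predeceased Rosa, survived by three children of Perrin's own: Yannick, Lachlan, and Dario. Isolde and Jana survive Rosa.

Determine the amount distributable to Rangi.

Rangi receives £39,000.

The entire £390,000 passes to the descendants.
That amount (£390,000) is divided at the children's generation into 5 shares of £78,000. Isolde and Jana each take £78,000. The 3 shares of the deceased (Pieter, Ilse, and Carmen) are combined into a pool of £234,000.
That pool (£234,000) is divided at the grandchildren's generation into 6 shares of £39,000. Wren, Florian, Ione, Benedek, and Rangi each take £39,000. The remaining share for the deceased Perrin (£39,000) is carried to the next generation.
That pool (£39,000) is divided at the great-grandchildren's generation equally among Yannick, Lachlan, and Dario: £13,000 each.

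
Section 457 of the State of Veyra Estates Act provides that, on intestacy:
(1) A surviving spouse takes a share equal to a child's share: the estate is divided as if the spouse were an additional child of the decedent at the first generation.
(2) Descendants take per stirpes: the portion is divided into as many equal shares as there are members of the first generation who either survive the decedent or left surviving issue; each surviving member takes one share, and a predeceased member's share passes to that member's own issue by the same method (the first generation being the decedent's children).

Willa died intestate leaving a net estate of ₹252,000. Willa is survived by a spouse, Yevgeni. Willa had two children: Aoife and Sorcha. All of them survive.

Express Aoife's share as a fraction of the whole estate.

Aoife receives 1/3 of the estate.

The spouse counts as an additional share at the children's level, so there are 3 primary shares of ₹84,000. Yevgeni takes one such share (₹84,000).
The children's combined portion (₹168,000) is divided into 2 shares of ₹84,000: Aoife and Sorcha each take ₹84,000.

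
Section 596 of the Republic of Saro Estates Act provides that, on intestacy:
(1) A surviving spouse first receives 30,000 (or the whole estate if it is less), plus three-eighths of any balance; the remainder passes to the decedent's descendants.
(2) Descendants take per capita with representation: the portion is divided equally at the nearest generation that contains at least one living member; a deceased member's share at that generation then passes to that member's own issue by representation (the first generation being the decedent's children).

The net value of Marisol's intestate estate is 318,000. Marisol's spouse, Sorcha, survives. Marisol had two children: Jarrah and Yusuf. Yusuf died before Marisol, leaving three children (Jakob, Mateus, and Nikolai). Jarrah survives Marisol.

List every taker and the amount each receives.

Sorcha first takes 30,000, leaving a balance of 288,000. Sorcha then takes three-eighths of the balance (108,000), for a total of 138,000. The remaining 180,000 passes to the descendants.
The descendants' portion (180,000) is divided into 2 shares of 90,000: Jarrah takes 90,000; Yusuf's 90,000 share passes to Yusuf's issue.
Yusuf's share (90,000) is divided into 3 shares of 30,000: Jakob, Mateus, and Nikolai each take 30,000.

Sorcha: 138,000; Jarrah: 90,000; Jakob: 30,000; Mateus: 30,000; Nikolai: 30,000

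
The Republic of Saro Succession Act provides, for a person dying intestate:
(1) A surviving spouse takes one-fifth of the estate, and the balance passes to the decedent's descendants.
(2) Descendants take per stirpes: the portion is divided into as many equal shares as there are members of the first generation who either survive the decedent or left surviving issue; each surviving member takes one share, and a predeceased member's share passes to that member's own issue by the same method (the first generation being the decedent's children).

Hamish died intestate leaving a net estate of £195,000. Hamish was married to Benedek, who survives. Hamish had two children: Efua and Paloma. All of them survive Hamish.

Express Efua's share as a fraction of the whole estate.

Efua receives 2/5 of the estate.

Benedek takes one-fifth of £195,000 = £39,000. The remaining £156,000 passes to the descendants.
The descendants' portion (£156,000) is divided into 2 shares of £78,000: Efua and Paloma each take £78,000.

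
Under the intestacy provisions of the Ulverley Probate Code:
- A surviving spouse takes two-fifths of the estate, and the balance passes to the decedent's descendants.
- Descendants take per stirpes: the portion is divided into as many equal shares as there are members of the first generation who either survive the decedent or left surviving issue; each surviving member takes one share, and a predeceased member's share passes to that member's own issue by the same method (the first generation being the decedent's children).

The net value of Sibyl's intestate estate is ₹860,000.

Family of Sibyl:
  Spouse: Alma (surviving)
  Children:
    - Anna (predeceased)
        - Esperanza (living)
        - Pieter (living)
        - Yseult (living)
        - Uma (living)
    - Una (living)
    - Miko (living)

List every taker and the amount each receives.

Alma takes two-fifths of ₹860,000 = ₹344,000. The remaining ₹516,000 passes to the descendants.
The descendants' portion (₹516,000) is divided into 3 shares of ₹172,000: Una and Miko each take ₹172,000; Anna's ₹172,000 share passes to Anna's issue.
Anna's share (₹172,000) is divided into 4 shares of ₹43,000: Esperanza, Pieter, Yseult, and Uma each take ₹43,000.

Alma: ₹344,000; Esperanza: ₹43,000; Pieter: ₹43,000; Yseult: ₹43,000; Uma: ₹43,000; Una: ₹172,000; Miko: ₹172,000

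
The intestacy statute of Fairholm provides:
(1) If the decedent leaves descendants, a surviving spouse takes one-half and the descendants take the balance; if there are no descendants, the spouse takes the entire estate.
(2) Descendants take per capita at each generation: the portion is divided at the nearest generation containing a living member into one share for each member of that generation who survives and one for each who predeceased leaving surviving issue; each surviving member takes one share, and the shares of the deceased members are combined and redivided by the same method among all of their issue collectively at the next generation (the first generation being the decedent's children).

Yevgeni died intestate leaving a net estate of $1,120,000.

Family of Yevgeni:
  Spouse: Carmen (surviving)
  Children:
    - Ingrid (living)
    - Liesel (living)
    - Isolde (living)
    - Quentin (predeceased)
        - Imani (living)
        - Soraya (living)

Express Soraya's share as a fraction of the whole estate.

Carmen takes one-half of $1,120,000 = $560,000. The remaining $560,000 passes to the descendants.
The descendants' portion ($560,000) is divided at the children's generation into 4 shares of $140,000. Ingrid, Liesel, and Isolde each take $140,000. The remaining share for the deceased Quentin ($140,000) is carried to the next generation.
That pool ($140,000) is divided at the grandchildren's generation equally among Imani and Soraya: $70,000 each.

Soraya receives 1/16 of the estate.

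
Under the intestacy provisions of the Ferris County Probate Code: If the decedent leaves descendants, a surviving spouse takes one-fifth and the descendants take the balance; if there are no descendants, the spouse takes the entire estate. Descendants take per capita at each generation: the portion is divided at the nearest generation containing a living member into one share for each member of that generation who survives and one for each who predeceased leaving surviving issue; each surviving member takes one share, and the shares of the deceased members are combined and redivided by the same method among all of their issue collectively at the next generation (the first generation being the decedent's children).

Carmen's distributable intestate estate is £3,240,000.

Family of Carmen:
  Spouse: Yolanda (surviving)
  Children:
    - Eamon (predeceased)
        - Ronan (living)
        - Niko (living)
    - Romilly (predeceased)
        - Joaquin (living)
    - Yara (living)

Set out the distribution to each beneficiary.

Yolanda: £648,000; Ronan: £576,000; Niko: £576,000; Joaquin: £576,000; Yara: £864,000

Yolanda takes one-fifth of £3,240,000 = £648,000. The remaining £2,592,000 passes to the descendants.
The descendants' portion (£2,592,000) is divided at the children's generation into 3 shares of £864,000. Yara takes £864,000. The 2 shares of the deceased (Eamon and Romilly) are combined into a pool of £1,728,000.
That pool (£1,728,000) is divided at the grandchildren's generation equally among Ronan, Niko, and Joaquin: £576,000 each.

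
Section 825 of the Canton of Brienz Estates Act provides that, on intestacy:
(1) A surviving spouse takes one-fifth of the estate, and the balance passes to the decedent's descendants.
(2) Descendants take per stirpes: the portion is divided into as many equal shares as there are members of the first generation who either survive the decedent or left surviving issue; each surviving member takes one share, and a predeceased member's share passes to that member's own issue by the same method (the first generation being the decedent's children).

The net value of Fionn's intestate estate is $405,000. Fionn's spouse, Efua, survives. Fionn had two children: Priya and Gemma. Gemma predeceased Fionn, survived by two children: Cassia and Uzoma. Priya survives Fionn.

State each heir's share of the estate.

Efua: $81,000; Priya: $162,000; Cassia: $81,000; Uzoma: $81,000

Efua takes one-fifth of $405,000 = $81,000. The remaining $324,000 passes to the descendants.
The descendants' portion ($324,000) is divided into 2 shares of $162,000: Priya takes $162,000; Gemma's $162,000 share passes to Gemma's issue.
Gemma's share ($162,000) is divided into 2 shares of $81,000: Cassia and Uzoma each take $81,000.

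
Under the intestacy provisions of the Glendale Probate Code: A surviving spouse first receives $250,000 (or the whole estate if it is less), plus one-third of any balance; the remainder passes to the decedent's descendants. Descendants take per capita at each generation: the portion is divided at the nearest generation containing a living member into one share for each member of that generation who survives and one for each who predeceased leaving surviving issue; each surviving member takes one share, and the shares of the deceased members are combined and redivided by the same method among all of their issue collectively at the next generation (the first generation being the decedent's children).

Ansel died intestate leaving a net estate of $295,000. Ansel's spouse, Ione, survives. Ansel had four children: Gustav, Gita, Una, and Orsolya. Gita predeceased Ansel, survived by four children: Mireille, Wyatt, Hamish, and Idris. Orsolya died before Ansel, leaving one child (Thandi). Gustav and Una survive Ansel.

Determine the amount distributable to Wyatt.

Wyatt receives $3,000.

Ione first takes $250,000, leaving a balance of $45,000. Ione then takes one-third of the balance ($15,000), for a total of $265,000. The remaining $30,000 passes to the descendants.
The descendants' portion ($30,000) is divided at the children's generation into 4 shares of $7,500. Gustav and Una each take $7,500. The 2 shares of the deceased (Gita and Orsolya) are combined into a pool of $15,000.
That pool ($15,000) is divided at the grandchildren's generation equally among Mireille, Wyatt, Hamish, Idris, and Thandi: $3,000 each.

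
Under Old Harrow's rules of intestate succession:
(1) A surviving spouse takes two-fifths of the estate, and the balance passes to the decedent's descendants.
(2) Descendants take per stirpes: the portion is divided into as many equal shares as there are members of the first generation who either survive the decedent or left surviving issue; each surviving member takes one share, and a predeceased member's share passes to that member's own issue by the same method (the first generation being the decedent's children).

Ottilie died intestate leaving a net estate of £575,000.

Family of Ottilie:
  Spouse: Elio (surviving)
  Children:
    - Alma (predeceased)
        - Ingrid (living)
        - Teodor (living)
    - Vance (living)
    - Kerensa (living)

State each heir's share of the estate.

Elio: £230,000; Ingrid: £57,500; Teodor: £57,500; Vance: £115,000; Kerensa: £115,000

Elio takes two-fifths of £575,000 = £230,000. The remaining £345,000 passes to the descendants.
The descendants' portion (£345,000) is divided into 3 shares of £115,000: Vance and Kerensa each take £115,000; Alma's £115,000 share passes to Alma's issue.
Alma's share (£115,000) is divided into 2 shares of £57,500: Ingrid and Teodor each take £57,500.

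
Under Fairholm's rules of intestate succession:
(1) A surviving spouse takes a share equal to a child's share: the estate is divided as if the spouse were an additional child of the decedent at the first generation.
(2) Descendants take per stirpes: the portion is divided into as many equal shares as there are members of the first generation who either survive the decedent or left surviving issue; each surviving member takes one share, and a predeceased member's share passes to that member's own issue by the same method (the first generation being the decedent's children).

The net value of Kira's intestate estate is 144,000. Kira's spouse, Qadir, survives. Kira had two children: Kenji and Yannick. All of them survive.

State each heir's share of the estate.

Qadir: 48,000; Kenji: 48,000; Yannick: 48,000

The spouse counts as an additional share at the children's level, so there are 3 primary shares of 48,000. Qadir takes one such share (48,000).
The children's combined portion (96,000) is divided into 2 shares of 48,000: Kenji and Yannick each take 48,000.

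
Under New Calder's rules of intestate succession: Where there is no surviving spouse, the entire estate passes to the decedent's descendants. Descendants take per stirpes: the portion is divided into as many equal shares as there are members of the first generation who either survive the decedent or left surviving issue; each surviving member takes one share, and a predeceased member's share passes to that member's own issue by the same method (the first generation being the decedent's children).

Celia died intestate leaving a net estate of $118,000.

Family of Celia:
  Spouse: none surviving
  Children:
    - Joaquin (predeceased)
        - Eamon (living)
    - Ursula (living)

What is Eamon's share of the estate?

The entire $118,000 passes to the descendants.
That amount ($118,000) is divided into 2 shares of $59,000: Ursula takes $59,000; Joaquin's $59,000 share passes to Joaquin's issue.
Joaquin's share ($59,000) passes entirely to Eamon.

Eamon receives $59,000.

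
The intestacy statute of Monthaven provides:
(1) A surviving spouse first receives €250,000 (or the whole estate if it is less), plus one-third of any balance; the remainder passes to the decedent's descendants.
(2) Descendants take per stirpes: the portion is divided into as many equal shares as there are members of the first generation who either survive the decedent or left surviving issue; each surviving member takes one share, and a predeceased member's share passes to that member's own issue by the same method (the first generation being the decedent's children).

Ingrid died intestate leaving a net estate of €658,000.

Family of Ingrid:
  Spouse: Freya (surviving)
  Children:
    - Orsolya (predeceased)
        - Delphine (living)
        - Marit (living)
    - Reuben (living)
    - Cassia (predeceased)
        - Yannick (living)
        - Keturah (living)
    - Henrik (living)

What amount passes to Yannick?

Yannick receives €34,000.

Freya first takes €250,000, leaving a balance of €408,000. Freya then takes one-third of the balance (€136,000), for a total of €386,000. The remaining €272,000 passes to the descendants.
The descendants' portion (€272,000) is divided into 4 shares of €68,000: Reuben and Henrik each take €68,000; Orsolya's €68,000 share passes to Orsolya's issue; Cassia's €68,000 share passes to Cassia's issue.
Orsolya's share (€68,000) is divided into 2 shares of €34,000: Delphine and Marit each take €34,000.
Cassia's share (€68,000) is divided into 2 shares of €34,000: Yannick and Keturah each take €34,000.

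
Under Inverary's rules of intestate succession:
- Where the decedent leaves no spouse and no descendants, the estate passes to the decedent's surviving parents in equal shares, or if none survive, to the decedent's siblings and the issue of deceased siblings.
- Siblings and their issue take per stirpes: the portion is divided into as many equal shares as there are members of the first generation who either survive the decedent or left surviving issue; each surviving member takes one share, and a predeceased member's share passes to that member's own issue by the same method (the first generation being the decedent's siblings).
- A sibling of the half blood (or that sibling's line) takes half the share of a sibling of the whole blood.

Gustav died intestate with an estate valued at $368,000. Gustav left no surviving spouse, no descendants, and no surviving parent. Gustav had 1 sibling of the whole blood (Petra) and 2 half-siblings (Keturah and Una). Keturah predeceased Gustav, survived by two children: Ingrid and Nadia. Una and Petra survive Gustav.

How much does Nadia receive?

The entire $368,000 passes to the siblings and their issue.
Counting each half-blood sibling's line as half a unit, there are 2 units in $368,000, so one unit is $184,000. Whole-blood lines (Petra) take $184,000 each; half-blood lines (Keturah and Una) take $92,000 each.
Keturah's share ($92,000) is divided into 2 shares of $46,000: Ingrid and Nadia each take $46,000.

Nadia receives $46,000.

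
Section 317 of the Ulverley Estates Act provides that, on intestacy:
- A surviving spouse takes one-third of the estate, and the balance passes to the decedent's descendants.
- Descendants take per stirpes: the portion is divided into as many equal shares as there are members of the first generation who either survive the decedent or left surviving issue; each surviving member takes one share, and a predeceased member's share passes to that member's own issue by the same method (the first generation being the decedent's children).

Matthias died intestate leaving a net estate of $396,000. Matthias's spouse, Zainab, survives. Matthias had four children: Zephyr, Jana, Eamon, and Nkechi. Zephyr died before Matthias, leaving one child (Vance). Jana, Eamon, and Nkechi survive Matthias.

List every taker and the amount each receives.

Zainab takes one-third of $396,000 = $132,000. The remaining $264,000 passes to the descendants.
The descendants' portion ($264,000) is divided into 4 shares of $66,000: Jana, Eamon, and Nkechi each take $66,000; Zephyr's $66,000 share passes to Zephyr's issue.
Zephyr's share ($66,000) passes entirely to Vance.

Zainab: $132,000; Vance: $66,000; Jana: $66,000; Eamon: $66,000; Nkechi: $66,000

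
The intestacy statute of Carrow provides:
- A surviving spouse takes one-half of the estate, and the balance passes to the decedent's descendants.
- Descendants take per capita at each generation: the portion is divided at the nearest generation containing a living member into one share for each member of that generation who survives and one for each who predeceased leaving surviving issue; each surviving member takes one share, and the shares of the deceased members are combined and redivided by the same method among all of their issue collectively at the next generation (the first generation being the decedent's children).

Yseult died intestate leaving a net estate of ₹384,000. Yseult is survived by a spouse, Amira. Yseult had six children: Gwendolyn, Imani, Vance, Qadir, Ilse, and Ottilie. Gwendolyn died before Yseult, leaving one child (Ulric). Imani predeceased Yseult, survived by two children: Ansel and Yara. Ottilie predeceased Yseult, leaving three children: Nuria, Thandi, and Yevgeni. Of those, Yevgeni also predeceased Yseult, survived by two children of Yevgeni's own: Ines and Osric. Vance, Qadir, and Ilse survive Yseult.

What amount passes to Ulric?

Amira takes one-half of ₹384,000 = ₹192,000. The remaining ₹192,000 passes to the descendants.
The descendants' portion (₹192,000) is divided at the children's generation into 6 shares of ₹32,000. Vance, Qadir, and Ilse each take ₹32,000. The 3 shares of the deceased (Gwendolyn, Imani, and Ottilie) are combined into a pool of ₹96,000.
That pool (₹96,000) is divided at the grandchildren's generation into 6 shares of ₹16,000. Ulric, Ansel, Yara, Nuria, and Thandi each take ₹16,000. The remaining share for the deceased Yevgeni (₹16,000) is carried to the next generation.
That pool (₹16,000) is divided at the great-grandchildren's generation equally among Ines and Osric: ₹8,000 each.

Ulric receives ₹16,000.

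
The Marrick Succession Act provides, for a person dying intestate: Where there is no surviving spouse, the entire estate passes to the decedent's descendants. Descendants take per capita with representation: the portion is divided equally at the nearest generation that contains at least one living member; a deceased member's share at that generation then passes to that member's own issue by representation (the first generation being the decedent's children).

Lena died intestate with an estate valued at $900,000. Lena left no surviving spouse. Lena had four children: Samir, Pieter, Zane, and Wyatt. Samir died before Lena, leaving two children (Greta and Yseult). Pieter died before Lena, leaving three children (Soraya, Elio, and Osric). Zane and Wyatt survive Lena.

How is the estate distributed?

Greta: $112,500; Yseult: $112,500; Soraya: $75,000; Elio: $75,000; Osric: $75,000; Zane: $225,000; Wyatt: $225,000

The entire $900,000 passes to the descendants.
That amount ($900,000) is divided into 4 shares of $225,000: Zane and Wyatt each take $225,000; Samir's $225,000 share passes to Samir's issue; Pieter's $225,000 share passes to Pieter's issue.
Samir's share ($225,000) is divided into 2 shares of $112,500: Greta and Yseult each take $112,500.
Pieter's share ($225,000) is divided into 3 shares of $75,000: Soraya, Elio, and Osric each take $75,000.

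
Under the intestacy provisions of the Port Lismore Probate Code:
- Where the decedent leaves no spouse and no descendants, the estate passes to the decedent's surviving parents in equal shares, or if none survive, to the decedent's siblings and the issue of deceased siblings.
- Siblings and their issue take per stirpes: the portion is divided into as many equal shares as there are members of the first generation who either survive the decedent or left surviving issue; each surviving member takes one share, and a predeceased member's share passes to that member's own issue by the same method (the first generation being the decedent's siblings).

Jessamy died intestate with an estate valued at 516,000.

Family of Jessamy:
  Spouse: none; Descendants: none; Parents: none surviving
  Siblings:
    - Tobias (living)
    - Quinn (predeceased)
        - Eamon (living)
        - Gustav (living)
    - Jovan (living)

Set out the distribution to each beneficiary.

The entire 516,000 passes to the siblings and their issue.
That amount (516,000) is divided into 3 shares of 172,000: Tobias and Jovan each take 172,000; Quinn's 172,000 share passes to Quinn's issue.
Quinn's share (172,000) is divided into 2 shares of 86,000: Eamon and Gustav each take 86,000.

Tobias: 172,000; Eamon: 86,000; Gustav: 86,000; Jovan: 172,000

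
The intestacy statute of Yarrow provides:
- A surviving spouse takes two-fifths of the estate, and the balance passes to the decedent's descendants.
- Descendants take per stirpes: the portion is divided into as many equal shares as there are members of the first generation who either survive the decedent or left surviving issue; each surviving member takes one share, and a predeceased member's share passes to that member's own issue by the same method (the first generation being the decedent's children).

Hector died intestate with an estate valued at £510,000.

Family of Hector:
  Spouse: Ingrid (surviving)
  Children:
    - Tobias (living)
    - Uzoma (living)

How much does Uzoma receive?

Uzoma receives £153,000.

Ingrid takes two-fifths of £510,000 = £204,000. The remaining £306,000 passes to the descendants.
The descendants' portion (£306,000) is divided into 2 shares of £153,000: Tobias and Uzoma each take £153,000.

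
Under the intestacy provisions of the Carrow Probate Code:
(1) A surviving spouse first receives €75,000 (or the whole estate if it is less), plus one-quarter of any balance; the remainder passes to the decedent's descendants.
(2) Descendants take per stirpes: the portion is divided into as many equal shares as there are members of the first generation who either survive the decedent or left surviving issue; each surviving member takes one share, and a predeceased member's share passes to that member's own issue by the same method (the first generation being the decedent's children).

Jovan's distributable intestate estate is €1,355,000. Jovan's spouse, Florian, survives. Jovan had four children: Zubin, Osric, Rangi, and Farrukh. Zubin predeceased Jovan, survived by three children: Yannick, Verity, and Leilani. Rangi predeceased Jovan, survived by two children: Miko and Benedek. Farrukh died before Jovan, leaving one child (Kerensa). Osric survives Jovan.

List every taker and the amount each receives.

Florian first takes €75,000, leaving a balance of €1,280,000. Florian then takes one-quarter of the balance (€320,000), for a total of €395,000. The remaining €960,000 passes to the descendants.
The descendants' portion (€960,000) is divided into 4 shares of €240,000: Osric takes €240,000; Zubin's €240,000 share passes to Zubin's issue; Rangi's €240,000 share passes to Rangi's issue; Farrukh's €240,000 share passes to Farrukh's issue.
Zubin's share (€240,000) is divided into 3 shares of €80,000: Yannick, Verity, and Leilani each take €80,000.
Rangi's share (€240,000) is divided into 2 shares of €120,000: Miko and Benedek each take €120,000.
Farrukh's share (€240,000) passes entirely to Kerensa.

Florian: €395,000; Yannick: €80,000; Verity: €80,000; Leilani: €80,000; Osric: €240,000; Miko: €120,000; Benedek: €120,000; Kerensa: €240,000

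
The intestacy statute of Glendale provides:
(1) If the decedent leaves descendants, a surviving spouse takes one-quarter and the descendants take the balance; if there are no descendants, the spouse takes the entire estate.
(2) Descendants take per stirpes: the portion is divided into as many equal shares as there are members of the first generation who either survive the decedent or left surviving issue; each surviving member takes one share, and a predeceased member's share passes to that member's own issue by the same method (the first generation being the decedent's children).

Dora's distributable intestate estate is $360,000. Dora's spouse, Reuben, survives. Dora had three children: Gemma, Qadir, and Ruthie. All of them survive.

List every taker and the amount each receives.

Reuben takes one-quarter of $360,000 = $90,000. The remaining $270,000 passes to the descendants.
The descendants' portion ($270,000) is divided into 3 shares of $90,000: Gemma, Qadir, and Ruthie each take $90,000.

Reuben: $90,000; Gemma: $90,000; Qadir: $90,000; Ruthie: $90,000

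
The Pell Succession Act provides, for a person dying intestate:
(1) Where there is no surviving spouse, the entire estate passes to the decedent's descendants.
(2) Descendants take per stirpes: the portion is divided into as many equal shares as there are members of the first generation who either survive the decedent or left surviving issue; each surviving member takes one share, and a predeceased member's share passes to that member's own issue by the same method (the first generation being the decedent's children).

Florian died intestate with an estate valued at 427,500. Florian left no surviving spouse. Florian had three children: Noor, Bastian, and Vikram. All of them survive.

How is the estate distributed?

The entire 427,500 passes to the descendants.
That amount (427,500) is divided into 3 shares of 142,500: Noor, Bastian, and Vikram each take 142,500.

Noor: 142,500; Bastian: 142,500; Vikram: 142,500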